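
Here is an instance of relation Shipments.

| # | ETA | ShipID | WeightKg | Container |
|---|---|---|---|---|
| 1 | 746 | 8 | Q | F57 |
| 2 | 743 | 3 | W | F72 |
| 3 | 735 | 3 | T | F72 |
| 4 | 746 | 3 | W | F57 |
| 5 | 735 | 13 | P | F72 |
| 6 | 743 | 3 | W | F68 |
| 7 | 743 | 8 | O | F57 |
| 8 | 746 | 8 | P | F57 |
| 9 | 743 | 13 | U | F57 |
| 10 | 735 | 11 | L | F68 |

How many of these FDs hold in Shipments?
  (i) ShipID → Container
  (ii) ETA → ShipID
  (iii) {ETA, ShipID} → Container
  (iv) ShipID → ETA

(i) ShipID → Container: ShipID=3: rows 2, 3, 4, 6 → Container takes values {F72, F57, F68} — violation; ShipID=13: rows 5, 9 → Container takes values {F72, F57} — violation — fails.
(ii) ETA → ShipID: ETA=746: rows 1, 4, 8 → ShipID takes values {8, 3} — violation; ETA=743: rows 2, 6, 7, 9 → ShipID takes values {3, 8, 13} — violation; ETA=735: rows 3, 5, 10 → ShipID takes values {3, 13, 11} — violation — fails.
(iii) {ETA, ShipID} → Container: (ETA=743, ShipID=3): rows 2, 6 → Container takes values {F72, F68} — violation — fails.
(iv) ShipID → ETA: ShipID=8: rows 1, 7, 8 → ETA takes values {746, 743} — violation; ShipID=3: rows 2, 3, 4, 6 → ETA takes values {743, 735, 746} — violation; ShipID=13: rows 5, 9 → ETA takes values {735, 743} — violation — fails.
None of the 4 dependencies hold.

0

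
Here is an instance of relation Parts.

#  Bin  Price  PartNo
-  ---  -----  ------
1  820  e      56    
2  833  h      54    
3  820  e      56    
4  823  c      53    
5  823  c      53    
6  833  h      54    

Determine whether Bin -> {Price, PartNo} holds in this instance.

Yes

Bin=820: rows 1, 3 → {Price,PartNo} = (e, 56), (e, 56) ✓
Bin=833: rows 2, 6 → {Price,PartNo} = (h, 54), (h, 54) ✓
Bin=823: rows 4, 5 → {Price,PartNo} = (c, 53), (c, 53) ✓
Every Bin value is associated with a single {Price, PartNo} value, so Bin -> {Price, PartNo} holds.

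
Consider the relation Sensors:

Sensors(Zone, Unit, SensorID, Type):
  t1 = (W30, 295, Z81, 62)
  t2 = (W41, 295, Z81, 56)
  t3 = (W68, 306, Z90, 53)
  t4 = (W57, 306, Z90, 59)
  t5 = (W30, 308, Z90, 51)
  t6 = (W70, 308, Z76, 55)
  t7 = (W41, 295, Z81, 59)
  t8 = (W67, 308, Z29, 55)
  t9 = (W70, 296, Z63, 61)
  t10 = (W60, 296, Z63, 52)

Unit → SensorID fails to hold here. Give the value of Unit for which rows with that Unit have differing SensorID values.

Unit=295: rows 1, 2, 7 → SensorID = Z81, Z81, Z81 ✓
Unit=306: rows 3, 4 → SensorID = Z90, Z90 ✓
Unit=308: rows 5, 6, 8 → SensorID takes values {Z90, Z76, Z29} — violation
Unit=296: rows 9, 10 → SensorID = Z63, Z63 ✓
The only Unit value with inconsistent SensorID is Unit=308.

308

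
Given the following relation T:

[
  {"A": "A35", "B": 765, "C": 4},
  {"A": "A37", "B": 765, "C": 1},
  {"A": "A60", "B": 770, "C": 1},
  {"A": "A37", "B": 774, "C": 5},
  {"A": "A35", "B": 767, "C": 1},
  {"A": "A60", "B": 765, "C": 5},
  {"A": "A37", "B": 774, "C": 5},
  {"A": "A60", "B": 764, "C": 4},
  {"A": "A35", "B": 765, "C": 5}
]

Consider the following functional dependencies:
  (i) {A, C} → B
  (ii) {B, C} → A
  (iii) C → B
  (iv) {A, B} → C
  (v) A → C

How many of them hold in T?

1

(i) {A, C} → B: every LHS value maps to a single RHS value — holds.
(ii) {B, C} → A: (B=765, C=5): 2 rows → A takes values {A60, A35} — violation — fails.
(iii) C → B: C=4: 2 rows → B takes values {765, 764} — violation; C=1: 3 rows → B takes values {765, 770, 767} — violation; C=5: 4 rows → B takes values {774, 765} — violation — fails.
(iv) {A, B} → C: (A=A35, B=765): 2 rows → C takes values {4, 5} — violation — fails.
(v) A → C: A=A35: 3 rows → C takes values {4, 1, 5} — violation; A=A37: 3 rows → C takes values {1, 5} — violation; A=A60: 3 rows → C takes values {1, 5, 4} — violation — fails.
1 of the 5 dependencies holds.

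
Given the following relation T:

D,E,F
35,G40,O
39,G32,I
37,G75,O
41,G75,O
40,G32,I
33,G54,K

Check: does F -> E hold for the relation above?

No

F=O: 3 rows → E takes values {G40, G75} — violation
F=I: 2 rows → E = G32, G32 ✓
F=K: 1 row → E = G54 ✓
Two rows agree on F but differ on E, so F -> E does not hold.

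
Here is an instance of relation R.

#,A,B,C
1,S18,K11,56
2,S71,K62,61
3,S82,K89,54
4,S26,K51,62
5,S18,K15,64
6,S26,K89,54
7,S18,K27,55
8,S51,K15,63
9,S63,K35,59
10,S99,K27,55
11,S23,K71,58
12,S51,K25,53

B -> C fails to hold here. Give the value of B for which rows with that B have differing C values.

K15

B=K11: row 1 → C = 56 ✓
B=K62: row 2 → C = 61 ✓
B=K89: rows 3, 6 → C = 54, 54 ✓
B=K51: row 4 → C = 62 ✓
B=K15: rows 5, 8 → C takes values {64, 63} — violation
B=K27: rows 7, 10 → C = 55, 55 ✓
B=K35: row 9 → C = 59 ✓
B=K71: row 11 → C = 58 ✓
B=K25: row 12 → C = 53 ✓
The only B value with inconsistent C is B=K15.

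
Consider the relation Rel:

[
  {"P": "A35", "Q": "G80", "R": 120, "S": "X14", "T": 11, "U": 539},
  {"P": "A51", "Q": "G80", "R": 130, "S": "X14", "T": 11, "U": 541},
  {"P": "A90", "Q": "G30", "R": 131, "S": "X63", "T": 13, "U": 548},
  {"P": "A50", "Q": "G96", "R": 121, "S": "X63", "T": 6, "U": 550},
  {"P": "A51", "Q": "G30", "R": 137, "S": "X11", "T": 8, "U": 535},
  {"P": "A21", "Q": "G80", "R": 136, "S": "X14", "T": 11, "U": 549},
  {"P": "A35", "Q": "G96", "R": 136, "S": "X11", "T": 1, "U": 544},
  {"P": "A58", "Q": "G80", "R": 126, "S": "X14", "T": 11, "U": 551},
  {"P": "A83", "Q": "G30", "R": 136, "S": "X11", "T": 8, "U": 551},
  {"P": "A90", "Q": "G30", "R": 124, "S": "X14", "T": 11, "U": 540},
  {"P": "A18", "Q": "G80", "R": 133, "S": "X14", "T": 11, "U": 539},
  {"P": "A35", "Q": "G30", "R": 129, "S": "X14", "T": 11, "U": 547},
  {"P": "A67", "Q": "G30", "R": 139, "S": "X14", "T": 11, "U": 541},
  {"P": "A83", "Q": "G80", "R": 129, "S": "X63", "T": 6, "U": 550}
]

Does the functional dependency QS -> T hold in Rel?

(Q=G80, S=X14): 5 rows → T = 11, 11, 11, 11, 11 ✓
(Q=G30, S=X63): 1 row → T = 13 ✓
(Q=G96, S=X63): 1 row → T = 6 ✓
(Q=G30, S=X11): 2 rows → T = 8, 8 ✓
(Q=G96, S=X11): 1 row → T = 1 ✓
(Q=G30, S=X14): 3 rows → T = 11, 11, 11 ✓
(Q=G80, S=X63): 1 row → T = 6 ✓
Every QS value is associated with a single T value, so QS -> T holds.

Yes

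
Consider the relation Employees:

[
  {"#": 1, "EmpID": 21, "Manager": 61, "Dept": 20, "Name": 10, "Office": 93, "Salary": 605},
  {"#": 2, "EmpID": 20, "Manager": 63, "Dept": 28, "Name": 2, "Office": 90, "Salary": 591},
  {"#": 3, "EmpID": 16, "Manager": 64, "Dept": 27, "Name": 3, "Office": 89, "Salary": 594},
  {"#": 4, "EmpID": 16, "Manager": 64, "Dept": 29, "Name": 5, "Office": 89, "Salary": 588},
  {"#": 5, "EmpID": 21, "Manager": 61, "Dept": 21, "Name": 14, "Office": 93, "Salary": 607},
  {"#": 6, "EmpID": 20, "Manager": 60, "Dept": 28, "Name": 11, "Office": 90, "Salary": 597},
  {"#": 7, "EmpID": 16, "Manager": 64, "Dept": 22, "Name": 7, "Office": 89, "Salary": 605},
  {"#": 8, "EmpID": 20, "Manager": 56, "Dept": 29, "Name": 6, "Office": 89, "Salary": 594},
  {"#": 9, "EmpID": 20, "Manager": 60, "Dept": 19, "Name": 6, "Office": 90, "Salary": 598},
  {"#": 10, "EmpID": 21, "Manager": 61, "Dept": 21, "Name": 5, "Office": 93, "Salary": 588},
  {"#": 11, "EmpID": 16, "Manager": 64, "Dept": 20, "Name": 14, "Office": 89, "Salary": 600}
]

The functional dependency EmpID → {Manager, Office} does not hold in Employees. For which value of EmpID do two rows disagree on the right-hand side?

20

EmpID=21: rows 1, 5, 10 → {Manager,Office} = (61, 93), (61, 93), (61, 93) ✓
EmpID=20: rows 2, 6, 8, 9 → {Manager,Office} takes values {(63, 90), (60, 90), (56, 89)} — violation
EmpID=16: rows 3, 4, 7, 11 → {Manager,Office} = (64, 89), (64, 89), (64, 89), (64, 89) ✓
The only EmpID value with inconsistent RHS is EmpID=20.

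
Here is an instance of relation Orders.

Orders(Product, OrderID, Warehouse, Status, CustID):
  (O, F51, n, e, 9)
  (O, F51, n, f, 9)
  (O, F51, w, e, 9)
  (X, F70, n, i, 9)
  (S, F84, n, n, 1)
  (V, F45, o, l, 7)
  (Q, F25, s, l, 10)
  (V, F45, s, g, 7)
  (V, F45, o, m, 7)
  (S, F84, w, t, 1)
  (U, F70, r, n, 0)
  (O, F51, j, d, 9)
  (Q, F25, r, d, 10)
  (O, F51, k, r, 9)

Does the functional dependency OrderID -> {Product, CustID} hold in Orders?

OrderID=F51: 5 rows → {Product,CustID} = (O, 9), (O, 9), (O, 9), (O, 9), (O, 9) ✓
OrderID=F70: 2 rows → {Product,CustID} takes values {(X, 9), (U, 0)} — violation
OrderID=F84: 2 rows → {Product,CustID} = (S, 1), (S, 1) ✓
OrderID=F45: 3 rows → {Product,CustID} = (V, 7), (V, 7), (V, 7) ✓
OrderID=F25: 2 rows → {Product,CustID} = (Q, 10), (Q, 10) ✓
Two rows agree on OrderID but differ on {Product, CustID}, so OrderID -> {Product, CustID} does not hold.

No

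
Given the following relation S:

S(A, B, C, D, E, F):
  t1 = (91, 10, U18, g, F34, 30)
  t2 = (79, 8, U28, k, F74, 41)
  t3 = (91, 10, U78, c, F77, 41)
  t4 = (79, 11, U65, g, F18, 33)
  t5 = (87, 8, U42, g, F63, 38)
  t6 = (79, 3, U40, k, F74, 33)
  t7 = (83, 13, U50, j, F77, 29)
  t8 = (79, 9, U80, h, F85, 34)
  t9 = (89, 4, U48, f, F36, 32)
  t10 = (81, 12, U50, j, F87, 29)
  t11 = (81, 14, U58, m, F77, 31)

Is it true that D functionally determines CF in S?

D=g: rows 1, 4, 5 → {C,F} takes values {(U18, 30), (U65, 33), (U42, 38)} — violation
D=k: rows 2, 6 → {C,F} takes values {(U28, 41), (U40, 33)} — violation
D=c: row 3 → {C,F} = (U78, 41) ✓
D=j: rows 7, 10 → {C,F} = (U50, 29), (U50, 29) ✓
D=h: row 8 → {C,F} = (U80, 34) ✓
D=f: row 9 → {C,F} = (U48, 32) ✓
D=m: row 11 → {C,F} = (U58, 31) ✓
Two rows agree on D but differ on CF, so D → CF does not hold.

No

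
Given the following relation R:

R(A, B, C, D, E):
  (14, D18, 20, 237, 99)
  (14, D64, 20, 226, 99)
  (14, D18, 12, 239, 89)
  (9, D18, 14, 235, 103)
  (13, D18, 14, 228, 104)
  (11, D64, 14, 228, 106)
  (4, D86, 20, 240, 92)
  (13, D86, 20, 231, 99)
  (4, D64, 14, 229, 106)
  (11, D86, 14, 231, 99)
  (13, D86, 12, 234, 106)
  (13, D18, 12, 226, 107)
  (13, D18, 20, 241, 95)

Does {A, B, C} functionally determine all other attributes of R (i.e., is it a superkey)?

All 13 rows have distinct {A, B, C} values, so {A, B, C} → (all attributes) holds and {A, B, C} is a superkey.

Yes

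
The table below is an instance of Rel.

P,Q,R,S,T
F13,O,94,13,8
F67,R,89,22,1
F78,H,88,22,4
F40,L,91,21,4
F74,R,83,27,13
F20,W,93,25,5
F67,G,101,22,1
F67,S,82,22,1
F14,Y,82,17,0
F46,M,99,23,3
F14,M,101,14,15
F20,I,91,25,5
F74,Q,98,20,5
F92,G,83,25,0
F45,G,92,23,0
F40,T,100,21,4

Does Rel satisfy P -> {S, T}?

No

P=F13: 1 row → {S,T} = (13, 8) ✓
P=F67: 3 rows → {S,T} = (22, 1), (22, 1), (22, 1) ✓
P=F78: 1 row → {S,T} = (22, 4) ✓
P=F40: 2 rows → {S,T} = (21, 4), (21, 4) ✓
P=F74: 2 rows → {S,T} takes values {(27, 13), (20, 5)} — violation
P=F20: 2 rows → {S,T} = (25, 5), (25, 5) ✓
P=F14: 2 rows → {S,T} takes values {(17, 0), (14, 15)} — violation
P=F46: 1 row → {S,T} = (23, 3) ✓
P=F92: 1 row → {S,T} = (25, 0) ✓
P=F45: 1 row → {S,T} = (23, 0) ✓
Two rows agree on P but differ on {S, T}, so P -> {S, T} does not hold.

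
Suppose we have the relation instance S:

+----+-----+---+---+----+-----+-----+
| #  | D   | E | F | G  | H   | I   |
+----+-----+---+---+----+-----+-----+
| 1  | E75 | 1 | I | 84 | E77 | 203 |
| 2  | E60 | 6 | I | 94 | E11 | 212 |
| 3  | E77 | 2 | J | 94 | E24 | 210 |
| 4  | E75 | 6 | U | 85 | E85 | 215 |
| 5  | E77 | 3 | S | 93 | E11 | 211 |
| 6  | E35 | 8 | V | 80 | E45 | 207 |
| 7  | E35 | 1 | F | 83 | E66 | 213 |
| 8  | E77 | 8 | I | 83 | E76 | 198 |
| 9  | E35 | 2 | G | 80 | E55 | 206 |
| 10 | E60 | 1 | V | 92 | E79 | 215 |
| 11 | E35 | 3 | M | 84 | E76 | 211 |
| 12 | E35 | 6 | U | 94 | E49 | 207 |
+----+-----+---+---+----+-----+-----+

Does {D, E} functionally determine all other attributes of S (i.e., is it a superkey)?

Yes

All 12 rows have distinct {D, E} values, so {D, E} → (all attributes) holds and {D, E} is a superkey.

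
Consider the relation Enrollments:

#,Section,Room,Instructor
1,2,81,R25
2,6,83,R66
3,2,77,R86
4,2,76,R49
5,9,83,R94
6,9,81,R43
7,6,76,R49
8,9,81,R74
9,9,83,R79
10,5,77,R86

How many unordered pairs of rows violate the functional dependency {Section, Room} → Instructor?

2

(Section=9, Room=83): violating pairs (5,9) — 1 pair.
(Section=9, Room=81): violating pairs (6,8) — 1 pair.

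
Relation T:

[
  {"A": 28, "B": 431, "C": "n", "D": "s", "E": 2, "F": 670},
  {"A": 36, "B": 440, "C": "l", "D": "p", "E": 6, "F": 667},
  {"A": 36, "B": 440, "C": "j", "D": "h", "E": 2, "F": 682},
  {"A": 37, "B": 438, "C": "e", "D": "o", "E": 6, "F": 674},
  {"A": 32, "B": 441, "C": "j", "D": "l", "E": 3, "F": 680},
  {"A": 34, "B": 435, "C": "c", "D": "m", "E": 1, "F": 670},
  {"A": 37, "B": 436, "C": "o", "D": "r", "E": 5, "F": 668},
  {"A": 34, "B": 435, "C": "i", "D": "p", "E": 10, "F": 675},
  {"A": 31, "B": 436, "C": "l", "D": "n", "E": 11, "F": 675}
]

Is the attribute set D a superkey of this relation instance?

No

Two distinct rows share D=p, so D does not determine every attribute — not a superkey.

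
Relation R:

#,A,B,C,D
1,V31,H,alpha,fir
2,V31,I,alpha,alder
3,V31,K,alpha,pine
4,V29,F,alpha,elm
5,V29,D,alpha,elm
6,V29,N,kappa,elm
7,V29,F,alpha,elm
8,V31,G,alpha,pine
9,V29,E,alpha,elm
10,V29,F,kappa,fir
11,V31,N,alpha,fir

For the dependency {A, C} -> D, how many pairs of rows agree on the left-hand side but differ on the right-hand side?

(A=V31, C=alpha): violating pairs (1,2), (1,3), (1,8), (2,3), (2,8), (2,11), (3,11), (8,11) — 8 pairs.
(A=V29, C=alpha): all 4 rows agree on D — 0 pairs.
(A=V29, C=kappa): violating pairs (6,10) — 1 pair.

9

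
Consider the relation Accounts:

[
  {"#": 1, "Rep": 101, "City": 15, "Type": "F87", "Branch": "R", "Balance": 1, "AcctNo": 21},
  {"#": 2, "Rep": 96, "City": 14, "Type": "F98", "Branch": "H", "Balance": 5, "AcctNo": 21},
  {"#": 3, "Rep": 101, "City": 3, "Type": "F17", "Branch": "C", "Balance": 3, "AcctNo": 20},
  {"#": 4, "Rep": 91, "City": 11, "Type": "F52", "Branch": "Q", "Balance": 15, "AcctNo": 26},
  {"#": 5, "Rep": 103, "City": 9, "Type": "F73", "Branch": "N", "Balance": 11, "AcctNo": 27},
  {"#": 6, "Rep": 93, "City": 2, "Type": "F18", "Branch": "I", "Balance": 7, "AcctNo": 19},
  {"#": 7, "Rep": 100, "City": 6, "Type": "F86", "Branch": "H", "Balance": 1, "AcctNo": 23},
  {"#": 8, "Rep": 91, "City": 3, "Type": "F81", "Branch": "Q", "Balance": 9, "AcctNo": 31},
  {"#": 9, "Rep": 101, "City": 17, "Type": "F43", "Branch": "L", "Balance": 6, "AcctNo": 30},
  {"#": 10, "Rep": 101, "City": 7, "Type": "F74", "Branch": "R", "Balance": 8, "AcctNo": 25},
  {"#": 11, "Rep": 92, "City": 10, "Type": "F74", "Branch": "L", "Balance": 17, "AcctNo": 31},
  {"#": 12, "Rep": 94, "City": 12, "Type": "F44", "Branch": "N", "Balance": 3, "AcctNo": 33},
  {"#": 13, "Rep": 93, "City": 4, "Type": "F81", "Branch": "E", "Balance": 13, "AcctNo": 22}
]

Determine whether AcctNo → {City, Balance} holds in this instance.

AcctNo=21: rows 1, 2 → {City,Balance} takes values {(15, 1), (14, 5)} — violation
AcctNo=20: row 3 → {City,Balance} = (3, 3) ✓
AcctNo=26: row 4 → {City,Balance} = (11, 15) ✓
AcctNo=27: row 5 → {City,Balance} = (9, 11) ✓
AcctNo=19: row 6 → {City,Balance} = (2, 7) ✓
AcctNo=23: row 7 → {City,Balance} = (6, 1) ✓
AcctNo=31: rows 8, 11 → {City,Balance} takes values {(3, 9), (10, 17)} — violation
AcctNo=30: row 9 → {City,Balance} = (17, 6) ✓
AcctNo=25: row 10 → {City,Balance} = (7, 8) ✓
AcctNo=33: row 12 → {City,Balance} = (12, 3) ✓
AcctNo=22: row 13 → {City,Balance} = (4, 13) ✓
Two rows agree on AcctNo but differ on {City, Balance}, so AcctNo → {City, Balance} does not hold.

No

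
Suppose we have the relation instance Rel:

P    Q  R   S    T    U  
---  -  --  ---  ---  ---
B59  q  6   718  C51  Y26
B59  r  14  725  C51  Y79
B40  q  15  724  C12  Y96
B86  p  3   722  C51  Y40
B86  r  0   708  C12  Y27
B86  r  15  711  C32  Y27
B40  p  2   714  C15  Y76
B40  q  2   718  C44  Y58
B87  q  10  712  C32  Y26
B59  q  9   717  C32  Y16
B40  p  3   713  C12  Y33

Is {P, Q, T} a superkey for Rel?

All 11 rows have distinct {P, Q, T} values, so {P, Q, T} → (all attributes) holds and {P, Q, T} is a superkey.

Yes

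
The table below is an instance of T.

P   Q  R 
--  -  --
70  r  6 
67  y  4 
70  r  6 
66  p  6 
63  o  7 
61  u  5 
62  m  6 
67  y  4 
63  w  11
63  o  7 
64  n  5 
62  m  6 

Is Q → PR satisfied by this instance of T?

Q=r: 2 rows → {P,R} = (70, 6), (70, 6) ✓
Q=y: 2 rows → {P,R} = (67, 4), (67, 4) ✓
Q=p: 1 row → {P,R} = (66, 6) ✓
Q=o: 2 rows → {P,R} = (63, 7), (63, 7) ✓
Q=u: 1 row → {P,R} = (61, 5) ✓
Q=m: 2 rows → {P,R} = (62, 6), (62, 6) ✓
Q=w: 1 row → {P,R} = (63, 11) ✓
Q=n: 1 row → {P,R} = (64, 5) ✓
Every Q value is associated with a single PR value, so Q → PR holds.

Yes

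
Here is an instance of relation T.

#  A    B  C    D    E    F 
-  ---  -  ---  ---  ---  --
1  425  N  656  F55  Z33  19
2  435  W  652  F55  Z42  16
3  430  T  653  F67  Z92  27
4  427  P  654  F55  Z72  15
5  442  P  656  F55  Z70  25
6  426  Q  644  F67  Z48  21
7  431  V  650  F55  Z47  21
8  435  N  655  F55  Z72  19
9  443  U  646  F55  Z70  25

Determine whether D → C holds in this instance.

D=F55: rows 1, 2, 4, 5, 7, 8, 9 → C takes values {656, 652, 654, 650, 655, 646} — violation
D=F67: rows 3, 6 → C takes values {653, 644} — violation
Two rows agree on D but differ on C, so D → C does not hold.

No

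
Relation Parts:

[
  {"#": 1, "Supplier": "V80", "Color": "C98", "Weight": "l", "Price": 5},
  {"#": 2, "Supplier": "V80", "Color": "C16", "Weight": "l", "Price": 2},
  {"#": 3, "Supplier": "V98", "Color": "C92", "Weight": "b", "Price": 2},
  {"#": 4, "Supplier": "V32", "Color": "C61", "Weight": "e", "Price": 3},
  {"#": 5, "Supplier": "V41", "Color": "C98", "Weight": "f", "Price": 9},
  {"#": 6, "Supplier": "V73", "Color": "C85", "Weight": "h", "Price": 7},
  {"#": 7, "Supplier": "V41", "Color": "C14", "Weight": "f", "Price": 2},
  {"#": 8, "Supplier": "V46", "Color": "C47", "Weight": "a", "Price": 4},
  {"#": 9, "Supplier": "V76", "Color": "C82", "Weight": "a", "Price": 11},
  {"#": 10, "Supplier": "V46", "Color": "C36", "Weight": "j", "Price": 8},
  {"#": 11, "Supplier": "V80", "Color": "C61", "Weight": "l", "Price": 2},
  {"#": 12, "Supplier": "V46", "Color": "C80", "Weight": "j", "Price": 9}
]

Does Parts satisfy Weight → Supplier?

No

Weight=l: rows 1, 2, 11 → Supplier = V80, V80, V80 ✓
Weight=b: row 3 → Supplier = V98 ✓
Weight=e: row 4 → Supplier = V32 ✓
Weight=f: rows 5, 7 → Supplier = V41, V41 ✓
Weight=h: row 6 → Supplier = V73 ✓
Weight=a: rows 8, 9 → Supplier takes values {V46, V76} — violation
Weight=j: rows 10, 12 → Supplier = V46, V46 ✓
Two rows agree on Weight but differ on Supplier, so Weight → Supplier does not hold.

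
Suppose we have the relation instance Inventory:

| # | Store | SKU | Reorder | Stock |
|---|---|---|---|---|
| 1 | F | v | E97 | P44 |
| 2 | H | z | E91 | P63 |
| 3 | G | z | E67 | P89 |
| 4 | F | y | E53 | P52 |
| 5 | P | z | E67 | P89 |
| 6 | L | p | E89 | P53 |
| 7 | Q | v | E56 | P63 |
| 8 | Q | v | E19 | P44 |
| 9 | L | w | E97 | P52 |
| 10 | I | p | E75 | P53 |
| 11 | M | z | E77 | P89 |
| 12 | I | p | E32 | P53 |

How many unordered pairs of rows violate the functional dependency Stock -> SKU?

Stock=P44: all 2 rows agree on SKU — 0 pairs.
Stock=P63: violating pairs (2,7) — 1 pair.
Stock=P89: all 3 rows agree on SKU — 0 pairs.
Stock=P52: violating pairs (4,9) — 1 pair.
Stock=P53: all 3 rows agree on SKU — 0 pairs.

2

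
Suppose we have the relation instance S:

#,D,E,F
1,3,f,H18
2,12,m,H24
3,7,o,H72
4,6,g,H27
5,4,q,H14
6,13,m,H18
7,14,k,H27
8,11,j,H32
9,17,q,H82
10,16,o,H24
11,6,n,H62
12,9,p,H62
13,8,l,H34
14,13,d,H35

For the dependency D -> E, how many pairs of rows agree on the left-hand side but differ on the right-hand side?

D=6: violating pairs (4,11) — 1 pair.
D=13: violating pairs (6,14) — 1 pair.

2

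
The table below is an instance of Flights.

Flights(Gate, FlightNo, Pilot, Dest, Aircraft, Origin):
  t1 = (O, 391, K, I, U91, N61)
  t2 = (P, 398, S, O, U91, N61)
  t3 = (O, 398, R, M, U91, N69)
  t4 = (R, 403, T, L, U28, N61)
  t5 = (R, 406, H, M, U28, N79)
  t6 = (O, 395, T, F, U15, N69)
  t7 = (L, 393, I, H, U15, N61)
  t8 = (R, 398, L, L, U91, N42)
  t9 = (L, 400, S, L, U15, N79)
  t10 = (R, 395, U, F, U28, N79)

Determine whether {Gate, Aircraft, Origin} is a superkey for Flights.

No

Rows 5 and 10 have the same {Gate, Aircraft, Origin} value (Gate=R, Aircraft=U28, Origin=N79) but are distinct tuples, so {Gate, Aircraft, Origin} does not determine every attribute — not a superkey.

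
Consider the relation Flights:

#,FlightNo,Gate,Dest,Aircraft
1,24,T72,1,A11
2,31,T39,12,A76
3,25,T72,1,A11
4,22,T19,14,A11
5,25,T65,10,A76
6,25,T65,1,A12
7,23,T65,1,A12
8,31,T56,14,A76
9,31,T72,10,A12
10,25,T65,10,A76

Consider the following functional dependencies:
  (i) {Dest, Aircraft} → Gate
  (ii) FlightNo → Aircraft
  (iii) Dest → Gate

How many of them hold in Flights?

1

(i) {Dest, Aircraft} → Gate: every LHS value maps to a single RHS value — holds.
(ii) FlightNo → Aircraft: FlightNo=31: rows 2, 8, 9 → Aircraft takes values {A76, A12} — violation; FlightNo=25: rows 3, 5, 6, 10 → Aircraft takes values {A11, A76, A12} — violation — fails.
(iii) Dest → Gate: Dest=1: rows 1, 3, 6, 7 → Gate takes values {T72, T65} — violation; Dest=14: rows 4, 8 → Gate takes values {T19, T56} — violation; Dest=10: rows 5, 9, 10 → Gate takes values {T65, T72} — violation — fails.
1 of the 3 dependencies holds.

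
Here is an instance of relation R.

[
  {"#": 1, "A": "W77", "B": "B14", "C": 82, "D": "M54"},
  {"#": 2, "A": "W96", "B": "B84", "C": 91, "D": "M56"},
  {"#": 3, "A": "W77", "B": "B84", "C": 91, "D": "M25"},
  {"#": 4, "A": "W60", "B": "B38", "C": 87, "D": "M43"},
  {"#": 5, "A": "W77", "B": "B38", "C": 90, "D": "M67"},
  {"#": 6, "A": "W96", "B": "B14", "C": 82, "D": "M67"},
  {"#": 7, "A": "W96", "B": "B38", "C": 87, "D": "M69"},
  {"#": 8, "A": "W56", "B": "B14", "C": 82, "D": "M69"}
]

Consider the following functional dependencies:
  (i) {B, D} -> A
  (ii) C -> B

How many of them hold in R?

2

(i) {B, D} -> A: every LHS value maps to a single RHS value — holds.
(ii) C -> B: every LHS value maps to a single RHS value — holds.
2 of the 2 dependencies hold.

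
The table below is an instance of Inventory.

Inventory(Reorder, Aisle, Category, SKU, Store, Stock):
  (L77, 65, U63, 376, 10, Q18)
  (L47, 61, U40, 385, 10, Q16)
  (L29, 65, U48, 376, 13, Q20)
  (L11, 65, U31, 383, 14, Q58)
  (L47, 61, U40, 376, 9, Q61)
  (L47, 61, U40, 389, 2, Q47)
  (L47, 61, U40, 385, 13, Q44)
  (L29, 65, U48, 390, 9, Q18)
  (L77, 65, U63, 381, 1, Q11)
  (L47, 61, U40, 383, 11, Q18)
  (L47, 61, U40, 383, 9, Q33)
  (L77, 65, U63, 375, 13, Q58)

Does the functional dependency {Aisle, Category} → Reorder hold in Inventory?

(Aisle=65, Category=U63): 3 rows → Reorder = L77, L77, L77 ✓
(Aisle=61, Category=U40): 6 rows → Reorder = L47, L47, L47, L47, L47, L47 ✓
(Aisle=65, Category=U48): 2 rows → Reorder = L29, L29 ✓
(Aisle=65, Category=U31): 1 row → Reorder = L11 ✓
Every {Aisle, Category} value is associated with a single Reorder value, so {Aisle, Category} → Reorder holds.

Yes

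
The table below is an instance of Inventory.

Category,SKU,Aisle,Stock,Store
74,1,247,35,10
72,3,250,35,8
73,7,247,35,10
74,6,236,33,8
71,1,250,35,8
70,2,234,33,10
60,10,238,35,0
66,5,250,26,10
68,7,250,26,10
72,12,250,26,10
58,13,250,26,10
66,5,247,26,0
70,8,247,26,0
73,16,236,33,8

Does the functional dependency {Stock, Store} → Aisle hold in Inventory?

Yes

(Stock=35, Store=10): 2 rows → Aisle = 247, 247 ✓
(Stock=35, Store=8): 2 rows → Aisle = 250, 250 ✓
(Stock=33, Store=8): 2 rows → Aisle = 236, 236 ✓
(Stock=33, Store=10): 1 row → Aisle = 234 ✓
(Stock=35, Store=0): 1 row → Aisle = 238 ✓
(Stock=26, Store=10): 4 rows → Aisle = 250, 250, 250, 250 ✓
(Stock=26, Store=0): 2 rows → Aisle = 247, 247 ✓
Every {Stock, Store} value is associated with a single Aisle value, so {Stock, Store} → Aisle holds.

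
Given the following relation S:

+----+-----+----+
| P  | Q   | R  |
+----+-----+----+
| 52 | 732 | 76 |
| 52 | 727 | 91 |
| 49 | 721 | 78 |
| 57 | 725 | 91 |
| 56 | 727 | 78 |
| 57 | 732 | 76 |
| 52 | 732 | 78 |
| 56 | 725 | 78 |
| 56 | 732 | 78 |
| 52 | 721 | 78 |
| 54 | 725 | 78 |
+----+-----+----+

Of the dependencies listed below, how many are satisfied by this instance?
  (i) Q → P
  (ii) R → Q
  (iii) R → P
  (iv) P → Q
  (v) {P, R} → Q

0

(i) Q → P: Q=732: 4 rows → P takes values {52, 57, 56} — violation; Q=727: 2 rows → P takes values {52, 56} — violation; Q=721: 2 rows → P takes values {49, 52} — violation; Q=725: 3 rows → P takes values {57, 56, 54} — violation — fails.
(ii) R → Q: R=91: 2 rows → Q takes values {727, 725} — violation; R=78: 7 rows → Q takes values {721, 727, 732, 725} — violation — fails.
(iii) R → P: R=76: 2 rows → P takes values {52, 57} — violation; R=91: 2 rows → P takes values {52, 57} — violation; R=78: 7 rows → P takes values {49, 56, 52, 54} — violation — fails.
(iv) P → Q: P=52: 4 rows → Q takes values {732, 727, 721} — violation; P=57: 2 rows → Q takes values {725, 732} — violation; P=56: 3 rows → Q takes values {727, 725, 732} — violation — fails.
(v) {P, R} → Q: (P=56, R=78): 3 rows → Q takes values {727, 725, 732} — violation; (P=52, R=78): 2 rows → Q takes values {732, 721} — violation — fails.
None of the 5 dependencies hold.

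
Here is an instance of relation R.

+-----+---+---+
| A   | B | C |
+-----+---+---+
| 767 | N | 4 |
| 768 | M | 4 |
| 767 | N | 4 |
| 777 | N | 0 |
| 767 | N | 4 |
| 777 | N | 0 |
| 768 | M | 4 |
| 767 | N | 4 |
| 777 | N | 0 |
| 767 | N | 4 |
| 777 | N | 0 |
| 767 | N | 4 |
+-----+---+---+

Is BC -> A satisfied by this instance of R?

Yes

(B=N, C=4): 6 rows → A = 767, 767, 767, 767, 767, 767 ✓
(B=M, C=4): 2 rows → A = 768, 768 ✓
(B=N, C=0): 4 rows → A = 777, 777, 777, 777 ✓
Every BC value is associated with a single A value, so BC -> A holds.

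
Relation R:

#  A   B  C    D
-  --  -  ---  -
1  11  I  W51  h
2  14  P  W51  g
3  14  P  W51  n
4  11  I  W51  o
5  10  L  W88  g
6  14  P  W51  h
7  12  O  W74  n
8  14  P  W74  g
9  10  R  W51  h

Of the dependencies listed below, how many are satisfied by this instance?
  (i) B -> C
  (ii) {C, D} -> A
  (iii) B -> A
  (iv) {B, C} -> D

(i) B -> C: B=P: rows 2, 3, 6, 8 → C takes values {W51, W74} — violation — fails.
(ii) {C, D} -> A: (C=W51, D=h): rows 1, 6, 9 → A takes values {11, 14, 10} — violation — fails.
(iii) B -> A: every LHS value maps to a single RHS value — holds.
(iv) {B, C} -> D: (B=I, C=W51): rows 1, 4 → D takes values {h, o} — violation; (B=P, C=W51): rows 2, 3, 6 → D takes values {g, n, h} — violation — fails.
1 of the 4 dependencies holds.

1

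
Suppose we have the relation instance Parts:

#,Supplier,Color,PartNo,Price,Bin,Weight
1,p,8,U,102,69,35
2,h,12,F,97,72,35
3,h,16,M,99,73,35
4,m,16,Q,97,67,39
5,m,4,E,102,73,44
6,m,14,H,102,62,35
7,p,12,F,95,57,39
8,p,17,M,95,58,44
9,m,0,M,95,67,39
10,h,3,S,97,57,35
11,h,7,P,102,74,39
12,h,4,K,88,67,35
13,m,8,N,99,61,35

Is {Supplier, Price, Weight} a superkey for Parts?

No

Rows 2 and 10 have the same {Supplier, Price, Weight} value (Supplier=h, Price=97, Weight=35) but are distinct tuples, so {Supplier, Price, Weight} does not determine every attribute — not a superkey.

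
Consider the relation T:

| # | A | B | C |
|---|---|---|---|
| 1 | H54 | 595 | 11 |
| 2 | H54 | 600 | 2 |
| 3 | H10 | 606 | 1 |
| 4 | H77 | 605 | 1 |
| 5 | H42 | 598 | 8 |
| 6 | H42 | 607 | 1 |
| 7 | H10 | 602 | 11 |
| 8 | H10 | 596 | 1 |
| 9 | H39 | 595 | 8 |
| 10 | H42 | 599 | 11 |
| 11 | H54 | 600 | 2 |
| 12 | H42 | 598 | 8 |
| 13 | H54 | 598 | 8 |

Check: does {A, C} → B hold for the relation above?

(A=H54, C=11): row 1 → B = 595 ✓
(A=H54, C=2): rows 2, 11 → B = 600, 600 ✓
(A=H10, C=1): rows 3, 8 → B takes values {606, 596} — violation
(A=H77, C=1): row 4 → B = 605 ✓
(A=H42, C=8): rows 5, 12 → B = 598, 598 ✓
(A=H42, C=1): row 6 → B = 607 ✓
(A=H10, C=11): row 7 → B = 602 ✓
(A=H39, C=8): row 9 → B = 595 ✓
(A=H42, C=11): row 10 → B = 599 ✓
(A=H54, C=8): row 13 → B = 598 ✓
Two rows agree on {A, C} but differ on B, so {A, C} → B does not hold.

No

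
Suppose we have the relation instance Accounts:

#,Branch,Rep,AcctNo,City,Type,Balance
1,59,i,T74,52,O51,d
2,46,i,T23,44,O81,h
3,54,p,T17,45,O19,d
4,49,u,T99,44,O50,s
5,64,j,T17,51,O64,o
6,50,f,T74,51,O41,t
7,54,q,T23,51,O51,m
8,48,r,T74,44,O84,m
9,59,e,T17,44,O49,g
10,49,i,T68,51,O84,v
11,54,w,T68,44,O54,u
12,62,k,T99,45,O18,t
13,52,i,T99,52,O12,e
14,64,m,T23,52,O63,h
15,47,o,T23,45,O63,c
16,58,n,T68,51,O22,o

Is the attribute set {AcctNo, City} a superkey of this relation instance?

No

Rows 10 and 16 have the same {AcctNo, City} value (AcctNo=T68, City=51) but are distinct tuples, so {AcctNo, City} does not determine every attribute — not a superkey.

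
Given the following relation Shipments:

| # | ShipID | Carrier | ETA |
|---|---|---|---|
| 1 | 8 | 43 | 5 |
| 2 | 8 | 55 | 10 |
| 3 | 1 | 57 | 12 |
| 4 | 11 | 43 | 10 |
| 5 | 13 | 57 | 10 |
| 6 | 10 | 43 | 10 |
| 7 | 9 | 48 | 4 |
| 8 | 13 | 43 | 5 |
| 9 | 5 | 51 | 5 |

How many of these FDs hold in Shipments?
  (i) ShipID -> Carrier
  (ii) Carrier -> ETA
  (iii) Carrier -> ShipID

(i) ShipID -> Carrier: ShipID=8: rows 1, 2 → Carrier takes values {43, 55} — violation; ShipID=13: rows 5, 8 → Carrier takes values {57, 43} — violation — fails.
(ii) Carrier -> ETA: Carrier=43: rows 1, 4, 6, 8 → ETA takes values {5, 10} — violation; Carrier=57: rows 3, 5 → ETA takes values {12, 10} — violation — fails.
(iii) Carrier -> ShipID: Carrier=43: rows 1, 4, 6, 8 → ShipID takes values {8, 11, 10, 13} — violation; Carrier=57: rows 3, 5 → ShipID takes values {1, 13} — violation — fails.
None of the 3 dependencies hold.

0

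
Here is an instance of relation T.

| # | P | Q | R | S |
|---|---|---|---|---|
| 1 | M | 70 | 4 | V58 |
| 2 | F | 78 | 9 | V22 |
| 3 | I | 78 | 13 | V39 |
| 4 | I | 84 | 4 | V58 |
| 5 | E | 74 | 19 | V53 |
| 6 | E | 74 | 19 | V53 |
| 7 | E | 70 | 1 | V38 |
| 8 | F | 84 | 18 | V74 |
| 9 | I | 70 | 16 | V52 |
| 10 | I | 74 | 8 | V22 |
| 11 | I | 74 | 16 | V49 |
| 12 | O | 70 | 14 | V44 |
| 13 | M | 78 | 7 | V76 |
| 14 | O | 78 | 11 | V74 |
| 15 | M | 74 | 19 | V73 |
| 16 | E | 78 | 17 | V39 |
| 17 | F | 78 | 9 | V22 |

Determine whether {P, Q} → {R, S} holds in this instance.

(P=M, Q=70): row 1 → {R,S} = (4, V58) ✓
(P=F, Q=78): rows 2, 17 → {R,S} = (9, V22), (9, V22) ✓
(P=I, Q=78): row 3 → {R,S} = (13, V39) ✓
(P=I, Q=84): row 4 → {R,S} = (4, V58) ✓
(P=E, Q=74): rows 5, 6 → {R,S} = (19, V53), (19, V53) ✓
(P=E, Q=70): row 7 → {R,S} = (1, V38) ✓
(P=F, Q=84): row 8 → {R,S} = (18, V74) ✓
(P=I, Q=70): row 9 → {R,S} = (16, V52) ✓
(P=I, Q=74): rows 10, 11 → {R,S} takes values {(8, V22), (16, V49)} — violation
(P=O, Q=70): row 12 → {R,S} = (14, V44) ✓
(P=M, Q=78): row 13 → {R,S} = (7, V76) ✓
(P=O, Q=78): row 14 → {R,S} = (11, V74) ✓
(P=M, Q=74): row 15 → {R,S} = (19, V73) ✓
(P=E, Q=78): row 16 → {R,S} = (17, V39) ✓
Two rows agree on {P, Q} but differ on {R, S}, so {P, Q} → {R, S} does not hold.

No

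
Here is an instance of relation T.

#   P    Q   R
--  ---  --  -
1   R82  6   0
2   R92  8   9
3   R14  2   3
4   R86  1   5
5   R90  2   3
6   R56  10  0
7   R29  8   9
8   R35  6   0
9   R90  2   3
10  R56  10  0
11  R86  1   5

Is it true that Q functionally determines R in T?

Q=6: rows 1, 8 → R = 0, 0 ✓
Q=8: rows 2, 7 → R = 9, 9 ✓
Q=2: rows 3, 5, 9 → R = 3, 3, 3 ✓
Q=1: rows 4, 11 → R = 5, 5 ✓
Q=10: rows 6, 10 → R = 0, 0 ✓
Every Q value is associated with a single R value, so Q -> R holds.

Yes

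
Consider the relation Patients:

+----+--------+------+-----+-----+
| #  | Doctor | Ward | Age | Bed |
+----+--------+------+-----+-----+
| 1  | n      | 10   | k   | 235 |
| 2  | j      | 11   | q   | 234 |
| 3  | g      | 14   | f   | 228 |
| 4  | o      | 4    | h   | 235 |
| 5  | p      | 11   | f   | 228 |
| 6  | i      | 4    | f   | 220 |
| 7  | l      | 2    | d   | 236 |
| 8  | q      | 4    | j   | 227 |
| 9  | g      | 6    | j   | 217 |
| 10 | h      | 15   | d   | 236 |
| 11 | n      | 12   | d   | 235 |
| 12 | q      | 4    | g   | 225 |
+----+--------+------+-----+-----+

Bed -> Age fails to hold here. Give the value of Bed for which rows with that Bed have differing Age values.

235

Bed=235: rows 1, 4, 11 → Age takes values {k, h, d} — violation
Bed=234: row 2 → Age = q ✓
Bed=228: rows 3, 5 → Age = f, f ✓
Bed=220: row 6 → Age = f ✓
Bed=236: rows 7, 10 → Age = d, d ✓
Bed=227: row 8 → Age = j ✓
Bed=217: row 9 → Age = j ✓
Bed=225: row 12 → Age = g ✓
The only Bed value with inconsistent Age is Bed=235.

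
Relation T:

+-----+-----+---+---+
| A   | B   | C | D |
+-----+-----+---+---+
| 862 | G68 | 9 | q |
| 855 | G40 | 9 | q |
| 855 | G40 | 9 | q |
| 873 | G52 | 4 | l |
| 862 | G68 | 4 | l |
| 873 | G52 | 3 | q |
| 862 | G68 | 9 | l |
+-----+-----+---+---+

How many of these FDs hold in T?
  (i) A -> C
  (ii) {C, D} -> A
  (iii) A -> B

1

(i) A -> C: A=862: 3 rows → C takes values {9, 4} — violation; A=873: 2 rows → C takes values {4, 3} — violation — fails.
(ii) {C, D} -> A: (C=9, D=q): 3 rows → A takes values {862, 855} — violation; (C=4, D=l): 2 rows → A takes values {873, 862} — violation — fails.
(iii) A -> B: every LHS value maps to a single RHS value — holds.
1 of the 3 dependencies holds.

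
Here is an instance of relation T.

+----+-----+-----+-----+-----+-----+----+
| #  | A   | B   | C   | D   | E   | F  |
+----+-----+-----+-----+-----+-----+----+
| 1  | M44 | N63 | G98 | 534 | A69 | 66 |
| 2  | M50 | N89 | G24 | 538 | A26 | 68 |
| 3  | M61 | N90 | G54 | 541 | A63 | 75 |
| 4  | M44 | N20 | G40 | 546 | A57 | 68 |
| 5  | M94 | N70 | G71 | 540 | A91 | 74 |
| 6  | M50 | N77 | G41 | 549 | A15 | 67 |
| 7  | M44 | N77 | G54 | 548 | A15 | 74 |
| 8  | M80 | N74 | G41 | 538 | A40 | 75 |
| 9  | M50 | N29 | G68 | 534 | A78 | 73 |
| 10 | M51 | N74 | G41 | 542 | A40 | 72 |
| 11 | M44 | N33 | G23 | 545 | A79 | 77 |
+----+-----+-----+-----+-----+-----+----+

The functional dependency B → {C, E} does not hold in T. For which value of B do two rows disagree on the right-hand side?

N77

B=N63: row 1 → {C,E} = (G98, A69) ✓
B=N89: row 2 → {C,E} = (G24, A26) ✓
B=N90: row 3 → {C,E} = (G54, A63) ✓
B=N20: row 4 → {C,E} = (G40, A57) ✓
B=N70: row 5 → {C,E} = (G71, A91) ✓
B=N77: rows 6, 7 → {C,E} takes values {(G41, A15), (G54, A15)} — violation
B=N74: rows 8, 10 → {C,E} = (G41, A40), (G41, A40) ✓
B=N29: row 9 → {C,E} = (G68, A78) ✓
B=N33: row 11 → {C,E} = (G23, A79) ✓
The only B value with inconsistent RHS is B=N77.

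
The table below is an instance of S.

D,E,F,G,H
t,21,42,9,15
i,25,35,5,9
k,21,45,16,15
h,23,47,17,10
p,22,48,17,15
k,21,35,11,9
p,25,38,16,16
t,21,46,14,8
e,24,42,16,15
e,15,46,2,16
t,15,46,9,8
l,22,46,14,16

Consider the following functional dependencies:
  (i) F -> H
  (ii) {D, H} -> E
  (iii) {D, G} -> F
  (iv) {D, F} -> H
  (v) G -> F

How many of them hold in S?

(i) F -> H: F=46: 4 rows → H takes values {8, 16} — violation — fails.
(ii) {D, H} -> E: (D=t, H=8): 2 rows → E takes values {21, 15} — violation — fails.
(iii) {D, G} -> F: (D=t, G=9): 2 rows → F takes values {42, 46} — violation — fails.
(iv) {D, F} -> H: every LHS value maps to a single RHS value — holds.
(v) G -> F: G=9: 2 rows → F takes values {42, 46} — violation; G=16: 3 rows → F takes values {45, 38, 42} — violation; G=17: 2 rows → F takes values {47, 48} — violation — fails.
1 of the 5 dependencies holds.

1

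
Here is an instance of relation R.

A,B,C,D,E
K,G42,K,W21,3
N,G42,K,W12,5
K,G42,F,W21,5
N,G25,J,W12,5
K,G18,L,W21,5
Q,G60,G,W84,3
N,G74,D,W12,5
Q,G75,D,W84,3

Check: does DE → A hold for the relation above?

(D=W21, E=3): 1 row → A = K ✓
(D=W12, E=5): 3 rows → A = N, N, N ✓
(D=W21, E=5): 2 rows → A = K, K ✓
(D=W84, E=3): 2 rows → A = Q, Q ✓
Every DE value is associated with a single A value, so DE → A holds.

Yes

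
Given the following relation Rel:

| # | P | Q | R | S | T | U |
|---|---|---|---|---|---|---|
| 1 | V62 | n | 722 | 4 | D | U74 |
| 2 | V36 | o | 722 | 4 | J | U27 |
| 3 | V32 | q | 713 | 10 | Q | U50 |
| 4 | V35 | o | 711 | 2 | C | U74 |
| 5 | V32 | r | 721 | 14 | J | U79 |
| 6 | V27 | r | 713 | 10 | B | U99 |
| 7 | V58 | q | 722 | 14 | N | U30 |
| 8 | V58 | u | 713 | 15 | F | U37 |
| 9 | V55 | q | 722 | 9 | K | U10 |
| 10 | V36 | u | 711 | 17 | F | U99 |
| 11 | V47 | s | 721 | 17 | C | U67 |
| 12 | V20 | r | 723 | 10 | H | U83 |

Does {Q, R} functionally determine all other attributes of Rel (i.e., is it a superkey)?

Rows 7 and 9 have the same {Q, R} value (Q=q, R=722) but are distinct tuples, so {Q, R} does not determine every attribute — not a superkey.

No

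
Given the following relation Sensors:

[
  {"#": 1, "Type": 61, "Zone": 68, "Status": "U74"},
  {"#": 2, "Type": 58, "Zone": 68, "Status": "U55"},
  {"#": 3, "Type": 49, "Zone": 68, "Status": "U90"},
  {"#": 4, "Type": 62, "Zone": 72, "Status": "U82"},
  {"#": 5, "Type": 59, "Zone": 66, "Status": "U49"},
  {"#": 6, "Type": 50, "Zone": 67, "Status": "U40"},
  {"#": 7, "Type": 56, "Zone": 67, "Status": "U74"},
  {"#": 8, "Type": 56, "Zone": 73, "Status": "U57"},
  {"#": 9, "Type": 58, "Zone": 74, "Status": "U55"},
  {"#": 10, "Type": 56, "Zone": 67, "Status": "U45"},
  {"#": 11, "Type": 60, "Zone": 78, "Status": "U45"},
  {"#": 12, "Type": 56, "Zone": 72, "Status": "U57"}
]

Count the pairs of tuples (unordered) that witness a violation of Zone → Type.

6

Zone=68: violating pairs (1,2), (1,3), (2,3) — 3 pairs.
Zone=72: violating pairs (4,12) — 1 pair.
Zone=67: violating pairs (6,7), (6,10) — 2 pairs.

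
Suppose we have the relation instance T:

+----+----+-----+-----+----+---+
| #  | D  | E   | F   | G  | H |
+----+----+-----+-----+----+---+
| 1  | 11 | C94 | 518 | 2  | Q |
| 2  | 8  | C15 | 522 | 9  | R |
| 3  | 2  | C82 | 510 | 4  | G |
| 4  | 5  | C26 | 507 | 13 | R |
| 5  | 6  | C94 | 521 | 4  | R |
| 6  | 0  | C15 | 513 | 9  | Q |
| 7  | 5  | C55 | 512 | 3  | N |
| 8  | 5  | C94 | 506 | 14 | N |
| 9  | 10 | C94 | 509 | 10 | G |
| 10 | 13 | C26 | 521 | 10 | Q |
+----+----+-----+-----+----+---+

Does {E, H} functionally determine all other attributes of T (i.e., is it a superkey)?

All 10 rows have distinct {E, H} values, so {E, H} → (all attributes) holds and {E, H} is a superkey.

Yes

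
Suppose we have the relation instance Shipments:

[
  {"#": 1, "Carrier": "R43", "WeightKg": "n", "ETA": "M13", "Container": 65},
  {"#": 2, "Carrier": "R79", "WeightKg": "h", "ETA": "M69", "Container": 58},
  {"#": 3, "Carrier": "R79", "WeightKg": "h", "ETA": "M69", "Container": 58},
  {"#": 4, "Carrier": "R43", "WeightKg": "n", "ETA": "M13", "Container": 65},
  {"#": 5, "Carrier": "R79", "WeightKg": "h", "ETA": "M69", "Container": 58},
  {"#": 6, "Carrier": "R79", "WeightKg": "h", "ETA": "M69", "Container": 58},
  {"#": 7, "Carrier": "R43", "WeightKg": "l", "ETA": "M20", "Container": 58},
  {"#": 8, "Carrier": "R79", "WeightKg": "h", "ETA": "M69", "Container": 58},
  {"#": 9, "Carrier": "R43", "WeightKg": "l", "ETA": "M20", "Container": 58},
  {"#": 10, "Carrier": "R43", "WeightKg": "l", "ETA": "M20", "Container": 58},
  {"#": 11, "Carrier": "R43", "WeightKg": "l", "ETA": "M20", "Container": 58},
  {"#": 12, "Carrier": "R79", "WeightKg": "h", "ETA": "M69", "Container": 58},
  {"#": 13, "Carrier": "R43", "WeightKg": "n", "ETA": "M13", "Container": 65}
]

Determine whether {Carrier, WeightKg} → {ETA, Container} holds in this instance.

Yes

(Carrier=R43, WeightKg=n): rows 1, 4, 13 → {ETA,Container} = (M13, 65), (M13, 65), (M13, 65) ✓
(Carrier=R79, WeightKg=h): rows 2, 3, 5, 6, 8, 12 → {ETA,Container} = (M69, 58), (M69, 58), (M69, 58), (M69, 58), (M69, 58), (M69, 58) ✓
(Carrier=R43, WeightKg=l): rows 7, 9, 10, 11 → {ETA,Container} = (M20, 58), (M20, 58), (M20, 58), (M20, 58) ✓
Every {Carrier, WeightKg} value is associated with a single {ETA, Container} value, so {Carrier, WeightKg} → {ETA, Container} holds.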